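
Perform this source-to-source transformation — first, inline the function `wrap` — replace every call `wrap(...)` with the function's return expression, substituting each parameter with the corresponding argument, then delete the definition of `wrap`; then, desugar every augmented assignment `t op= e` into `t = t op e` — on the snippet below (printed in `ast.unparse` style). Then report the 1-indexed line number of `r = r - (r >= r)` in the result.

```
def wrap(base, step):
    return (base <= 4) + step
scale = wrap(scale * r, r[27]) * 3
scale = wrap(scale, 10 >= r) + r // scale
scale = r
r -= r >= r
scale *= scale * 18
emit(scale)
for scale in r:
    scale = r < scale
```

4

Transformed code:
scale = ((scale * r <= 4) + r[27]) * 3
scale = (scale <= 4) + (10 >= r) + r // scale
scale = r
r = r - (r >= r)
scale = scale * (scale * 18)
emit(scale)
for scale in r:
    scale = r < scale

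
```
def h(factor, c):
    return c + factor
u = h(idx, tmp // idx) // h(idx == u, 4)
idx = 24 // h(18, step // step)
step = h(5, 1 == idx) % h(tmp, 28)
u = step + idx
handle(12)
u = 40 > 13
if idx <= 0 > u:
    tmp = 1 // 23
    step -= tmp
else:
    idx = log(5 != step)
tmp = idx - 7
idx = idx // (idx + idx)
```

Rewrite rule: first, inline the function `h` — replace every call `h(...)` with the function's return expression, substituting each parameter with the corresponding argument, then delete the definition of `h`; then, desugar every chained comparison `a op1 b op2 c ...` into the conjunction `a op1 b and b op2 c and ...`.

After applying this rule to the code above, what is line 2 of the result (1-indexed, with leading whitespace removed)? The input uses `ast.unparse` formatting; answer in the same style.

Transformed code:
u = (tmp // idx + idx) // (4 + (idx == u))
idx = 24 // (step // step + 18)
step = ((1 == idx) + 5) % (28 + tmp)
u = step + idx
handle(12)
u = 40 > 13
if idx <= 0 and 0 > u:
    tmp = 1 // 23
    step -= tmp
else:
    idx = log(5 != step)
tmp = idx - 7
idx = idx // (idx + idx)

idx = 24 // (step // step + 18)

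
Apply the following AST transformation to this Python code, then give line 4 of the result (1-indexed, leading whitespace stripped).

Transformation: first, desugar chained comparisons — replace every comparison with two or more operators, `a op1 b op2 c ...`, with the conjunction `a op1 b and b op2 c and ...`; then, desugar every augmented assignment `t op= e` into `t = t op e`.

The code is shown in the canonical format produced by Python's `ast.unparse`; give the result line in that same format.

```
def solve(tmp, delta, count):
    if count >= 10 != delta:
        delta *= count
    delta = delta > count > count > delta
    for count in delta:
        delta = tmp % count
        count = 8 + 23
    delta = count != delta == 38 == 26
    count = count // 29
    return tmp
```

Transformed code:
def solve(tmp, delta, count):
    if count >= 10 and 10 != delta:
        delta = delta * count
    delta = delta > count and count > count and (count > delta)
    for count in delta:
        delta = tmp % count
        count = 8 + 23
    delta = count != delta and delta == 38 and (38 == 26)
    count = count // 29
    return tmp

delta = delta > count and count > count and (count > delta)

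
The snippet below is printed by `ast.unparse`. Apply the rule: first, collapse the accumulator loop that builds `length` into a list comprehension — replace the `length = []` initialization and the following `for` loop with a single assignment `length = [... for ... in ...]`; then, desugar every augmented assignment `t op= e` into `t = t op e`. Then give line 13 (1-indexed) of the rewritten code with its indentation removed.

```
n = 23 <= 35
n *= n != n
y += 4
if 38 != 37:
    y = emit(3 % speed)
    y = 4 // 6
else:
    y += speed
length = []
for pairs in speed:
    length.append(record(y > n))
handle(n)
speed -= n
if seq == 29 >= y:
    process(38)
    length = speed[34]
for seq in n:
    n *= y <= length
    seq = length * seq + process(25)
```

Transformed code:
n = 23 <= 35
n = n * (n != n)
y = y + 4
if 38 != 37:
    y = emit(3 % speed)
    y = 4 // 6
else:
    y = y + speed
length = [record(y > n) for pairs in speed]
handle(n)
speed = speed - n
if seq == 29 >= y:
    process(38)
    length = speed[34]
for seq in n:
    n = n * (y <= length)
    seq = length * seq + process(25)

process(38)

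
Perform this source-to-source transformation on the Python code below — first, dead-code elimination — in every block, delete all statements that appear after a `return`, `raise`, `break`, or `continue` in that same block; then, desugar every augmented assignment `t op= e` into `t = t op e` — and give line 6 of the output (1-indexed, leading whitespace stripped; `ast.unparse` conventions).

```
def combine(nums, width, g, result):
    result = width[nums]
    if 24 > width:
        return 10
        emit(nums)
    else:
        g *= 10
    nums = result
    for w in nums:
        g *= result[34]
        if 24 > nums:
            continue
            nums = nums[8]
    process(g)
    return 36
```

Transformed code:
def combine(nums, width, g, result):
    result = width[nums]
    if 24 > width:
        return 10
    else:
        g = g * 10
    nums = result
    for w in nums:
        g = g * result[34]
        if 24 > nums:
            continue
    process(g)
    return 36

g = g * 10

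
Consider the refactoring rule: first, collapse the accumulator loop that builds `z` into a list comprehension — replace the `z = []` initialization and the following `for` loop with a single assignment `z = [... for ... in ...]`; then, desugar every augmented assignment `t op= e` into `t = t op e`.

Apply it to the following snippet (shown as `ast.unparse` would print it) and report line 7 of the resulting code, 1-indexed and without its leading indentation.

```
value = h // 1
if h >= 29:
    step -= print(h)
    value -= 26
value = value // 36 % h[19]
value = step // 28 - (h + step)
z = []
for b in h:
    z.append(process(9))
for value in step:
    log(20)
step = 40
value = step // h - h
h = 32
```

z = [process(9) for b in h]

Transformed code:
value = h // 1
if h >= 29:
    step = step - print(h)
    value = value - 26
value = value // 36 % h[19]
value = step // 28 - (h + step)
z = [process(9) for b in h]
for value in step:
    log(20)
step = 40
value = step // h - h
h = 32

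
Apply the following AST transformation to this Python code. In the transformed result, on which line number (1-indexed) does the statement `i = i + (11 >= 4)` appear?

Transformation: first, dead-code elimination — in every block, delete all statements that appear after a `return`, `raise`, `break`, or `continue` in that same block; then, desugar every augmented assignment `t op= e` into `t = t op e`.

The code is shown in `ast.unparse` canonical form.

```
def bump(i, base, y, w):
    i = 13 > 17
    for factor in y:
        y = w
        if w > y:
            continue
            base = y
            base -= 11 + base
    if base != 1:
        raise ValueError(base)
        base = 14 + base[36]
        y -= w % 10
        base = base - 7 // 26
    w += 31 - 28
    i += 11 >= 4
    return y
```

10

Transformed code:
def bump(i, base, y, w):
    i = 13 > 17
    for factor in y:
        y = w
        if w > y:
            continue
    if base != 1:
        raise ValueError(base)
    w = w + (31 - 28)
    i = i + (11 >= 4)
    return y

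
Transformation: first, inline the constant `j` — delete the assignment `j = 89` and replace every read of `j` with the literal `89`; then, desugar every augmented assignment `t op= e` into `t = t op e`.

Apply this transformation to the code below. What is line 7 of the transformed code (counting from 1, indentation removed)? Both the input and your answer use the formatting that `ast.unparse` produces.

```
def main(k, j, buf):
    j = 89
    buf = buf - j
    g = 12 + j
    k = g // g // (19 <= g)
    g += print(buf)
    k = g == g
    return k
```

Transformed code:
def main(k, j, buf):
    buf = buf - 89
    g = 12 + 89
    k = g // g // (19 <= g)
    g = g + print(buf)
    k = g == g
    return k

return k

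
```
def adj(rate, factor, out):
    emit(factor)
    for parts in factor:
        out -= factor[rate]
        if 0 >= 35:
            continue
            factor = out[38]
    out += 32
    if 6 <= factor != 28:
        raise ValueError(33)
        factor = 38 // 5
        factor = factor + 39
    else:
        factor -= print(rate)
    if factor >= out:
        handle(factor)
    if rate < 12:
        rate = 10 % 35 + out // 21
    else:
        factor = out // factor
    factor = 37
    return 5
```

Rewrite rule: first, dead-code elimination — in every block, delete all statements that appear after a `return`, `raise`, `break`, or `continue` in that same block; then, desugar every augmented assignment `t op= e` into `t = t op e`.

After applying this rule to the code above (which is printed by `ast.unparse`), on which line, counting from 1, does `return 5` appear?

Transformed code:
def adj(rate, factor, out):
    emit(factor)
    for parts in factor:
        out = out - factor[rate]
        if 0 >= 35:
            continue
    out = out + 32
    if 6 <= factor != 28:
        raise ValueError(33)
    else:
        factor = factor - print(rate)
    if factor >= out:
        handle(factor)
    if rate < 12:
        rate = 10 % 35 + out // 21
    else:
        factor = out // factor
    factor = 37
    return 5

19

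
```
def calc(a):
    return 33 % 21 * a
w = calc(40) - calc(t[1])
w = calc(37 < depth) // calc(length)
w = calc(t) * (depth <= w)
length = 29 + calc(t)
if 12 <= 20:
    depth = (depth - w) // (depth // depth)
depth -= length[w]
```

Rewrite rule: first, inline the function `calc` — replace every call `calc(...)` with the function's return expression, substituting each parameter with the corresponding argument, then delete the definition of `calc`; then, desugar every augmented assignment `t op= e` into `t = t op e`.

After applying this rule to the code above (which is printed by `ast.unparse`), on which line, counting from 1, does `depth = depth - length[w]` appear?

7

Transformed code:
w = 33 % 21 * 40 - 33 % 21 * t[1]
w = 33 % 21 * (37 < depth) // (33 % 21 * length)
w = 33 % 21 * t * (depth <= w)
length = 29 + 33 % 21 * t
if 12 <= 20:
    depth = (depth - w) // (depth // depth)
depth = depth - length[w]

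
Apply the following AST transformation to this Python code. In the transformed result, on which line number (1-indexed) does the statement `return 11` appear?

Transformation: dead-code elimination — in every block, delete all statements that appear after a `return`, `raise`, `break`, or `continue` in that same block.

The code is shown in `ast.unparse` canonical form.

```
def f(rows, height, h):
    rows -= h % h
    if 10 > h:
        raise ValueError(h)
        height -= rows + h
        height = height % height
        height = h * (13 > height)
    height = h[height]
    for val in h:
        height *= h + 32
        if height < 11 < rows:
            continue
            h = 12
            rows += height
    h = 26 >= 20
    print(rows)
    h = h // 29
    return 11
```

13

Transformed code:
def f(rows, height, h):
    rows -= h % h
    if 10 > h:
        raise ValueError(h)
    height = h[height]
    for val in h:
        height *= h + 32
        if height < 11 < rows:
            continue
    h = 26 >= 20
    print(rows)
    h = h // 29
    return 11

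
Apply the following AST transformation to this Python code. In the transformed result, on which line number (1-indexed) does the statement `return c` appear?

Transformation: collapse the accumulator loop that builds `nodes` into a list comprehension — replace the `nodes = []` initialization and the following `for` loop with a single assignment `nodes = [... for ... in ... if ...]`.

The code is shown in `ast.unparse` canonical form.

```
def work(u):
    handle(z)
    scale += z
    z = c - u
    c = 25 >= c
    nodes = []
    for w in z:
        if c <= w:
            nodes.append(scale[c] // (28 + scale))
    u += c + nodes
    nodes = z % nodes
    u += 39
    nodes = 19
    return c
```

11

Transformed code:
def work(u):
    handle(z)
    scale += z
    z = c - u
    c = 25 >= c
    nodes = [scale[c] // (28 + scale) for w in z if c <= w]
    u += c + nodes
    nodes = z % nodes
    u += 39
    nodes = 19
    return c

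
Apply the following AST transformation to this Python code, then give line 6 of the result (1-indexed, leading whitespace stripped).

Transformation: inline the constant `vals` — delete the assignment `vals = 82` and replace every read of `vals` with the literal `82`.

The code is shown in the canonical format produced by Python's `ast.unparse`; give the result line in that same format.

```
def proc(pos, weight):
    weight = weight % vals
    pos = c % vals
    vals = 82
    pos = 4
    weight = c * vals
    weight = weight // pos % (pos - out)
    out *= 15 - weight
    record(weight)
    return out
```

Transformed code:
def proc(pos, weight):
    weight = weight % 82
    pos = c % 82
    pos = 4
    weight = c * 82
    weight = weight // pos % (pos - out)
    out *= 15 - weight
    record(weight)
    return out

weight = weight // pos % (pos - out)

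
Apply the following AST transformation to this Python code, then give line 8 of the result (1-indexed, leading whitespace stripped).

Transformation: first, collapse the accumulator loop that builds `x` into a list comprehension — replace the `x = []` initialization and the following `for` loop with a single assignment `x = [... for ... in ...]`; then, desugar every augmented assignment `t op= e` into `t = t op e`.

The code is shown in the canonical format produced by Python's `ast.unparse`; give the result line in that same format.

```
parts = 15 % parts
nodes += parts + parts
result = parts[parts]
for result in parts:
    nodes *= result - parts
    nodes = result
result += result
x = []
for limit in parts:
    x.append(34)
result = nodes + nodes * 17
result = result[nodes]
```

Transformed code:
parts = 15 % parts
nodes = nodes + (parts + parts)
result = parts[parts]
for result in parts:
    nodes = nodes * (result - parts)
    nodes = result
result = result + result
x = [34 for limit in parts]
result = nodes + nodes * 17
result = result[nodes]

x = [34 for limit in parts]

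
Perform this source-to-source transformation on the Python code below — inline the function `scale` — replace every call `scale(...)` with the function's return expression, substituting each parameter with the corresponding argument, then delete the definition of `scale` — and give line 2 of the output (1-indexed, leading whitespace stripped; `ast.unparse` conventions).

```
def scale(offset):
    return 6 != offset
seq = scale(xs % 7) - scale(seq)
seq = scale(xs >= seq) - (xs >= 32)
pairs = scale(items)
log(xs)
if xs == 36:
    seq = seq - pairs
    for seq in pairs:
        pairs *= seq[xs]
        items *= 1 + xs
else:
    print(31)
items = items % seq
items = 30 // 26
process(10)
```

Transformed code:
seq = (6 != xs % 7) - (6 != seq)
seq = (6 != (xs >= seq)) - (xs >= 32)
pairs = 6 != items
log(xs)
if xs == 36:
    seq = seq - pairs
    for seq in pairs:
        pairs *= seq[xs]
        items *= 1 + xs
else:
    print(31)
items = items % seq
items = 30 // 26
process(10)

seq = (6 != (xs >= seq)) - (xs >= 32)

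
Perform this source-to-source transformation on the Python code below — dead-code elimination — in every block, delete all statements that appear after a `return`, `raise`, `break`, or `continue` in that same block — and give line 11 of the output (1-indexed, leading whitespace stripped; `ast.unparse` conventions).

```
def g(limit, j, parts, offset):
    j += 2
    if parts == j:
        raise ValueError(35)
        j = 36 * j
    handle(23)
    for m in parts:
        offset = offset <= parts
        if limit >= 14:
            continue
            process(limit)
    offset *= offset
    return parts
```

return parts

Transformed code:
def g(limit, j, parts, offset):
    j += 2
    if parts == j:
        raise ValueError(35)
    handle(23)
    for m in parts:
        offset = offset <= parts
        if limit >= 14:
            continue
    offset *= offset
    return parts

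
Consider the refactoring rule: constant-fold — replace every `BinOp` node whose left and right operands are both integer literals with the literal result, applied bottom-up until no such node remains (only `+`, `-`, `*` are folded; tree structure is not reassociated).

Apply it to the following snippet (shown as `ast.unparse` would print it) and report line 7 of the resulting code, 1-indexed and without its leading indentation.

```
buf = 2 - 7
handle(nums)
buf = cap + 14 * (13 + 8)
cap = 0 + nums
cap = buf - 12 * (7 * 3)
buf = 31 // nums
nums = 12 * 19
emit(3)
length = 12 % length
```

Transformed code:
buf = -5
handle(nums)
buf = cap + 294
cap = 0 + nums
cap = buf - 252
buf = 31 // nums
nums = 228
emit(3)
length = 12 % length

nums = 228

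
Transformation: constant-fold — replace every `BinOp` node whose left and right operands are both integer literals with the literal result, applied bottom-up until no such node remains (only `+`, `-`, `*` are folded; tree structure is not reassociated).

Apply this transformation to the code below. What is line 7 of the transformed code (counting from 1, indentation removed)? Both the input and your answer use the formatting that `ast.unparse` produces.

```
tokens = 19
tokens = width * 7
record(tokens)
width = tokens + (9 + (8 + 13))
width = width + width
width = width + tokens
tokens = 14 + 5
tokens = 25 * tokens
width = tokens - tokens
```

Transformed code:
tokens = 19
tokens = width * 7
record(tokens)
width = tokens + 30
width = width + width
width = width + tokens
tokens = 19
tokens = 25 * tokens
width = tokens - tokens

tokens = 19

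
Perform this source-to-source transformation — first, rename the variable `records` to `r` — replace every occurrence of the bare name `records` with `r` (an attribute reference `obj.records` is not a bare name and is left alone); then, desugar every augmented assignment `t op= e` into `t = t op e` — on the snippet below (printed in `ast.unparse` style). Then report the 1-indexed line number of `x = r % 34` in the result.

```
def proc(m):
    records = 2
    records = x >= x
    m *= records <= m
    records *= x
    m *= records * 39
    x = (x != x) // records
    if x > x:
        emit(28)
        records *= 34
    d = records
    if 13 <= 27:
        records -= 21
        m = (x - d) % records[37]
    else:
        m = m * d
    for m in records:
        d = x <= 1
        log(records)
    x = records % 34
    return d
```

20

Transformed code:
def proc(m):
    r = 2
    r = x >= x
    m = m * (r <= m)
    r = r * x
    m = m * (r * 39)
    x = (x != x) // r
    if x > x:
        emit(28)
        r = r * 34
    d = r
    if 13 <= 27:
        r = r - 21
        m = (x - d) % r[37]
    else:
        m = m * d
    for m in r:
        d = x <= 1
        log(r)
    x = r % 34
    return d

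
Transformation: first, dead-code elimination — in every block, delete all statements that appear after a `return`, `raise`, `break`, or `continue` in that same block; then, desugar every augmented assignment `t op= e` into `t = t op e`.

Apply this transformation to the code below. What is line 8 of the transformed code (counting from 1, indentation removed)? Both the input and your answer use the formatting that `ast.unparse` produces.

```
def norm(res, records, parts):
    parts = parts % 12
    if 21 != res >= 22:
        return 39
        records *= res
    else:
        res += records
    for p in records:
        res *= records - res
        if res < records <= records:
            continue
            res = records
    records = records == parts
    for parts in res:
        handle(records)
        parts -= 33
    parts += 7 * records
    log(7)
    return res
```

res = res * (records - res)

Transformed code:
def norm(res, records, parts):
    parts = parts % 12
    if 21 != res >= 22:
        return 39
    else:
        res = res + records
    for p in records:
        res = res * (records - res)
        if res < records <= records:
            continue
    records = records == parts
    for parts in res:
        handle(records)
        parts = parts - 33
    parts = parts + 7 * records
    log(7)
    return res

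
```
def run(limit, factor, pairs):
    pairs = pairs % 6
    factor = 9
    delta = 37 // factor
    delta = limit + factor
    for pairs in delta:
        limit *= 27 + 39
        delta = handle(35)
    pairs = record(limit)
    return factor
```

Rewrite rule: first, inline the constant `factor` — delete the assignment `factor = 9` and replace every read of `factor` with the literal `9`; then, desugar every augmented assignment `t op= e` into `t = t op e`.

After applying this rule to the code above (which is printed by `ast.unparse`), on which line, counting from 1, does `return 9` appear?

9

Transformed code:
def run(limit, factor, pairs):
    pairs = pairs % 6
    delta = 37 // 9
    delta = limit + 9
    for pairs in delta:
        limit = limit * (27 + 39)
        delta = handle(35)
    pairs = record(limit)
    return 9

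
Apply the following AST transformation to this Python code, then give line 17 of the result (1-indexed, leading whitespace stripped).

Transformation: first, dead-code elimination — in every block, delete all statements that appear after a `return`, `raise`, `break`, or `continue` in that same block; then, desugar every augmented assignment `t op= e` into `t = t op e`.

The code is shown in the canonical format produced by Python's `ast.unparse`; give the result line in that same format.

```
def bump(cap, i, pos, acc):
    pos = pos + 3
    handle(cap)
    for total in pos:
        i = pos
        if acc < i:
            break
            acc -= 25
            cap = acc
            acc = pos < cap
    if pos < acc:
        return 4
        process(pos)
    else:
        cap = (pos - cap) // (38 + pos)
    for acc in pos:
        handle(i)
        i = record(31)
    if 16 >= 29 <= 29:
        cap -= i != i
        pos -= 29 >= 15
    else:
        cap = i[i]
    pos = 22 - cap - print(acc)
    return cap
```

pos = pos - (29 >= 15)

Transformed code:
def bump(cap, i, pos, acc):
    pos = pos + 3
    handle(cap)
    for total in pos:
        i = pos
        if acc < i:
            break
    if pos < acc:
        return 4
    else:
        cap = (pos - cap) // (38 + pos)
    for acc in pos:
        handle(i)
        i = record(31)
    if 16 >= 29 <= 29:
        cap = cap - (i != i)
        pos = pos - (29 >= 15)
    else:
        cap = i[i]
    pos = 22 - cap - print(acc)
    return cap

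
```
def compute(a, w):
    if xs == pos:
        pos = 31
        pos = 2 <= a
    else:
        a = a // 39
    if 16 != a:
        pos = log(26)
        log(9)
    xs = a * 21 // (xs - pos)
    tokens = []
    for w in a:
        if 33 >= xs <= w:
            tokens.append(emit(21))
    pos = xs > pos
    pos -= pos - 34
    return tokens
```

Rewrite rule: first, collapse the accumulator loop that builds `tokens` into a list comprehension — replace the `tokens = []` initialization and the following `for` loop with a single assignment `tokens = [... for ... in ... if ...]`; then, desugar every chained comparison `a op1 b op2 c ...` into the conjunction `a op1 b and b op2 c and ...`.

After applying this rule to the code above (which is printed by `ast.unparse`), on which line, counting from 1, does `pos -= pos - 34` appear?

Transformed code:
def compute(a, w):
    if xs == pos:
        pos = 31
        pos = 2 <= a
    else:
        a = a // 39
    if 16 != a:
        pos = log(26)
        log(9)
    xs = a * 21 // (xs - pos)
    tokens = [emit(21) for w in a if 33 >= xs and xs <= w]
    pos = xs > pos
    pos -= pos - 34
    return tokens

13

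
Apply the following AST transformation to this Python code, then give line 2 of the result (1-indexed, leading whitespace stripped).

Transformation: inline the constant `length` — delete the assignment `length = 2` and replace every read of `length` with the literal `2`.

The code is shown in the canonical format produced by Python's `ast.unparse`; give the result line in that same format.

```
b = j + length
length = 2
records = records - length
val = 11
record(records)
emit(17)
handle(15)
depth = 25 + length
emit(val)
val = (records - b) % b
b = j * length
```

records = records - 2

Transformed code:
b = j + 2
records = records - 2
val = 11
record(records)
emit(17)
handle(15)
depth = 25 + 2
emit(val)
val = (records - b) % b
b = j * 2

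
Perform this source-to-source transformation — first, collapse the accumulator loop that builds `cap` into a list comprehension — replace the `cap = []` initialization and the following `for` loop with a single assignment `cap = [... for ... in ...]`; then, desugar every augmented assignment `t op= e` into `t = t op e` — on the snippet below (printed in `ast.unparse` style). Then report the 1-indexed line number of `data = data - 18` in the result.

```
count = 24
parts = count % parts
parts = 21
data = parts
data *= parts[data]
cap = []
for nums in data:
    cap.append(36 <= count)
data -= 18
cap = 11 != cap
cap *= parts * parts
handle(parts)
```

Transformed code:
count = 24
parts = count % parts
parts = 21
data = parts
data = data * parts[data]
cap = [36 <= count for nums in data]
data = data - 18
cap = 11 != cap
cap = cap * (parts * parts)
handle(parts)

7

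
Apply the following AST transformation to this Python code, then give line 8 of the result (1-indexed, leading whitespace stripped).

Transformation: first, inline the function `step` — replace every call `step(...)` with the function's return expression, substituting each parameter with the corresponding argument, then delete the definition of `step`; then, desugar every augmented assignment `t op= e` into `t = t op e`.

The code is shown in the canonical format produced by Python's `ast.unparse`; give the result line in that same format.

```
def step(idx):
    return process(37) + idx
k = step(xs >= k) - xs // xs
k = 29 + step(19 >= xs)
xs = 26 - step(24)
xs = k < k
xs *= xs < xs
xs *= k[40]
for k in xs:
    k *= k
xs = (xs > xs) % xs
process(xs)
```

Transformed code:
k = process(37) + (xs >= k) - xs // xs
k = 29 + (process(37) + (19 >= xs))
xs = 26 - (process(37) + 24)
xs = k < k
xs = xs * (xs < xs)
xs = xs * k[40]
for k in xs:
    k = k * k
xs = (xs > xs) % xs
process(xs)

k = k * k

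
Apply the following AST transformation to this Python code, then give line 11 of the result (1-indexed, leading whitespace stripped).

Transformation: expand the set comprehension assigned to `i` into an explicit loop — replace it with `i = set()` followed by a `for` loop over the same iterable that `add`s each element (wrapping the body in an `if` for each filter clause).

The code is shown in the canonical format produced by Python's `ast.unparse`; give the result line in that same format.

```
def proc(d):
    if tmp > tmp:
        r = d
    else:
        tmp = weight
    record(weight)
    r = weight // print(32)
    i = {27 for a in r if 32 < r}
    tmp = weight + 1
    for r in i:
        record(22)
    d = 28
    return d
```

i.add(27)

Transformed code:
def proc(d):
    if tmp > tmp:
        r = d
    else:
        tmp = weight
    record(weight)
    r = weight // print(32)
    i = set()
    for a in r:
        if 32 < r:
            i.add(27)
    tmp = weight + 1
    for r in i:
        record(22)
    d = 28
    return d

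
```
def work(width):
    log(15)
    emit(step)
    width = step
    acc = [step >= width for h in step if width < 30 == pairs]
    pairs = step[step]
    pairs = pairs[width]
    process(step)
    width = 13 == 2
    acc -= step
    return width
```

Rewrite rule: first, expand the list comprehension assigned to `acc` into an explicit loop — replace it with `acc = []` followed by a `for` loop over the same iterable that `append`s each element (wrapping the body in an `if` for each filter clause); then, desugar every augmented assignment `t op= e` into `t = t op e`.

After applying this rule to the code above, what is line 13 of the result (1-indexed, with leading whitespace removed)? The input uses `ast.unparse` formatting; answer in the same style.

acc = acc - step

Transformed code:
def work(width):
    log(15)
    emit(step)
    width = step
    acc = []
    for h in step:
        if width < 30 == pairs:
            acc.append(step >= width)
    pairs = step[step]
    pairs = pairs[width]
    process(step)
    width = 13 == 2
    acc = acc - step
    return width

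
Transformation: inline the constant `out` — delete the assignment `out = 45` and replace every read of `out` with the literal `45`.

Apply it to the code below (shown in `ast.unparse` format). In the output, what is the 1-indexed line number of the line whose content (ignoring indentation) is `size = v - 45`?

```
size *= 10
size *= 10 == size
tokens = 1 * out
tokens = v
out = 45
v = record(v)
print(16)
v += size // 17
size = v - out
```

8

Transformed code:
size *= 10
size *= 10 == size
tokens = 1 * 45
tokens = v
v = record(v)
print(16)
v += size // 17
size = v - 45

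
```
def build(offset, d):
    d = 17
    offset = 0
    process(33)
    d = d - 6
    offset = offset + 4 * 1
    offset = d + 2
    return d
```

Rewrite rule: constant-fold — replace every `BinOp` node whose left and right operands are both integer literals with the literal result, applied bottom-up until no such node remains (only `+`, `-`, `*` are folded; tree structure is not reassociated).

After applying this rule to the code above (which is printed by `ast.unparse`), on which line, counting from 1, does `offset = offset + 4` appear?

Transformed code:
def build(offset, d):
    d = 17
    offset = 0
    process(33)
    d = d - 6
    offset = offset + 4
    offset = d + 2
    return d

6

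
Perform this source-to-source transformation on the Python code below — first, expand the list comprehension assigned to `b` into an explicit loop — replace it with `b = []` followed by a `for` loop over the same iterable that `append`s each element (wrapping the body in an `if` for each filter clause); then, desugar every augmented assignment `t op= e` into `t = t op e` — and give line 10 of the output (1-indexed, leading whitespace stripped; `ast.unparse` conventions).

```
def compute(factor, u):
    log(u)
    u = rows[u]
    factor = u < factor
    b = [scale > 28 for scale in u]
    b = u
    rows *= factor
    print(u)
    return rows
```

print(u)

Transformed code:
def compute(factor, u):
    log(u)
    u = rows[u]
    factor = u < factor
    b = []
    for scale in u:
        b.append(scale > 28)
    b = u
    rows = rows * factor
    print(u)
    return rows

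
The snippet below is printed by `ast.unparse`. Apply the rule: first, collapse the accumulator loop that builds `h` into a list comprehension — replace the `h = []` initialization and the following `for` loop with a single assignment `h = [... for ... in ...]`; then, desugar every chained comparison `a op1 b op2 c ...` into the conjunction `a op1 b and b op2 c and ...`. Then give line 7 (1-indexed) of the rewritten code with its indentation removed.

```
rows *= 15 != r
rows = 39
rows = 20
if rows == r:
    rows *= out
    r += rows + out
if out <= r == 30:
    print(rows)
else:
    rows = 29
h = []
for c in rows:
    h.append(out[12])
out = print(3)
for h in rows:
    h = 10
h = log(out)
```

Transformed code:
rows *= 15 != r
rows = 39
rows = 20
if rows == r:
    rows *= out
    r += rows + out
if out <= r and r == 30:
    print(rows)
else:
    rows = 29
h = [out[12] for c in rows]
out = print(3)
for h in rows:
    h = 10
h = log(out)

if out <= r and r == 30:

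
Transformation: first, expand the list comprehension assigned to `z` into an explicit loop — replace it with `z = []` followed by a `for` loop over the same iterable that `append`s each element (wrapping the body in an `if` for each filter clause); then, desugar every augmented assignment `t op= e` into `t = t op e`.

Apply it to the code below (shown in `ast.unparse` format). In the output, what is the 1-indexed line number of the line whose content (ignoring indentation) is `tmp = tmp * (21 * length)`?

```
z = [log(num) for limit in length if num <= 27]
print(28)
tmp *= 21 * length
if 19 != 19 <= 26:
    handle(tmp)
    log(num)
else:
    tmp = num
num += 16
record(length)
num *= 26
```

Transformed code:
z = []
for limit in length:
    if num <= 27:
        z.append(log(num))
print(28)
tmp = tmp * (21 * length)
if 19 != 19 <= 26:
    handle(tmp)
    log(num)
else:
    tmp = num
num = num + 16
record(length)
num = num * 26

6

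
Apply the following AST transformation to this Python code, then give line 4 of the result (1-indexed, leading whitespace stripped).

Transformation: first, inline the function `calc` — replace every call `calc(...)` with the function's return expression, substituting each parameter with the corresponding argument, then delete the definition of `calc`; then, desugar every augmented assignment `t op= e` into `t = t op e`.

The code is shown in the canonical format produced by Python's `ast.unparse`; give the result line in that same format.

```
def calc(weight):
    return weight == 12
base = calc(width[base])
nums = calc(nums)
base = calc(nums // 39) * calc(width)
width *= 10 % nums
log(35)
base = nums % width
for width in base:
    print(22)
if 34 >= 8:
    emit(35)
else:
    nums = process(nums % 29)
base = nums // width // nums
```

width = width * (10 % nums)

Transformed code:
base = width[base] == 12
nums = nums == 12
base = (nums // 39 == 12) * (width == 12)
width = width * (10 % nums)
log(35)
base = nums % width
for width in base:
    print(22)
if 34 >= 8:
    emit(35)
else:
    nums = process(nums % 29)
base = nums // width // nums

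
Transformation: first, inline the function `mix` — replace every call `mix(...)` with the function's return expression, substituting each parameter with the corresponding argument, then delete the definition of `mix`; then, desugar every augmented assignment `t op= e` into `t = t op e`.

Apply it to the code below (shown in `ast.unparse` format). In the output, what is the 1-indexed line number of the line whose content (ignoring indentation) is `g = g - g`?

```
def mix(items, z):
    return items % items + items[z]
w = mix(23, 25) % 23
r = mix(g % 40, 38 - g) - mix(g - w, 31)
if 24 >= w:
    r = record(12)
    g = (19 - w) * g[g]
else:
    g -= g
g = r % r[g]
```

7

Transformed code:
w = (23 % 23 + 23[25]) % 23
r = g % 40 % (g % 40) + (g % 40)[38 - g] - ((g - w) % (g - w) + (g - w)[31])
if 24 >= w:
    r = record(12)
    g = (19 - w) * g[g]
else:
    g = g - g
g = r % r[g]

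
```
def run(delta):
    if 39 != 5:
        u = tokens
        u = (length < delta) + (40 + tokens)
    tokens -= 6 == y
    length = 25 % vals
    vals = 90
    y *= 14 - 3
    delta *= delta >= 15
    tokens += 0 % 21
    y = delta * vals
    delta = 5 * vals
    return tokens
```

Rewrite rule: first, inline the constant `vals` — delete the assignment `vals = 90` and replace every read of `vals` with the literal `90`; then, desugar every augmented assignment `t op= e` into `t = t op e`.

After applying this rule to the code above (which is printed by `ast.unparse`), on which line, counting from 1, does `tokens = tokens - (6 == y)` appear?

5

Transformed code:
def run(delta):
    if 39 != 5:
        u = tokens
        u = (length < delta) + (40 + tokens)
    tokens = tokens - (6 == y)
    length = 25 % 90
    y = y * (14 - 3)
    delta = delta * (delta >= 15)
    tokens = tokens + 0 % 21
    y = delta * 90
    delta = 5 * 90
    return tokens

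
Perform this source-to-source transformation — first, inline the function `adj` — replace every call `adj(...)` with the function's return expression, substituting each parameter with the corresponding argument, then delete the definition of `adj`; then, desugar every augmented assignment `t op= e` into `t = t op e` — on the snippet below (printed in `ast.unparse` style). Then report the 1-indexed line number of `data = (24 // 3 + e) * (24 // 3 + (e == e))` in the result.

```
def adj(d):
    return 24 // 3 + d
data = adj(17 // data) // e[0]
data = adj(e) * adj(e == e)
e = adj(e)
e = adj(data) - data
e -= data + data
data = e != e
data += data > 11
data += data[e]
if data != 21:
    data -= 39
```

2

Transformed code:
data = (24 // 3 + 17 // data) // e[0]
data = (24 // 3 + e) * (24 // 3 + (e == e))
e = 24 // 3 + e
e = 24 // 3 + data - data
e = e - (data + data)
data = e != e
data = data + (data > 11)
data = data + data[e]
if data != 21:
    data = data - 39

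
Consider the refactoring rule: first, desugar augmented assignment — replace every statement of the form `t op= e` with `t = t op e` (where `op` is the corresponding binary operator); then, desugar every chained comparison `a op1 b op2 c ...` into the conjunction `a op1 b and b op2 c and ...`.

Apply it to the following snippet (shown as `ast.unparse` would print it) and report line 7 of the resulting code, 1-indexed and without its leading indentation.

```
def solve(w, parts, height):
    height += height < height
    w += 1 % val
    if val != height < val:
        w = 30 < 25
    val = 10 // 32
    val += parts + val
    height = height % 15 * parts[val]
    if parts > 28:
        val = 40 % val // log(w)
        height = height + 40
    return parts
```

Transformed code:
def solve(w, parts, height):
    height = height + (height < height)
    w = w + 1 % val
    if val != height and height < val:
        w = 30 < 25
    val = 10 // 32
    val = val + (parts + val)
    height = height % 15 * parts[val]
    if parts > 28:
        val = 40 % val // log(w)
        height = height + 40
    return parts

val = val + (parts + val)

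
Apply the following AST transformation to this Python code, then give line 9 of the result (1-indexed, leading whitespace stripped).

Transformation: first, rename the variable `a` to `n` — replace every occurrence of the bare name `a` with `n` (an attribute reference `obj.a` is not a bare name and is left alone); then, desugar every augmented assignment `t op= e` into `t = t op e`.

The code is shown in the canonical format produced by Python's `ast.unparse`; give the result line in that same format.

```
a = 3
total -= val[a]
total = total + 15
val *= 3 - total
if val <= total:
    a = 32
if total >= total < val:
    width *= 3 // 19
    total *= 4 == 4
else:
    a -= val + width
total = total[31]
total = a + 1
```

total = total * (4 == 4)

Transformed code:
n = 3
total = total - val[n]
total = total + 15
val = val * (3 - total)
if val <= total:
    n = 32
if total >= total < val:
    width = width * (3 // 19)
    total = total * (4 == 4)
else:
    n = n - (val + width)
total = total[31]
total = n + 1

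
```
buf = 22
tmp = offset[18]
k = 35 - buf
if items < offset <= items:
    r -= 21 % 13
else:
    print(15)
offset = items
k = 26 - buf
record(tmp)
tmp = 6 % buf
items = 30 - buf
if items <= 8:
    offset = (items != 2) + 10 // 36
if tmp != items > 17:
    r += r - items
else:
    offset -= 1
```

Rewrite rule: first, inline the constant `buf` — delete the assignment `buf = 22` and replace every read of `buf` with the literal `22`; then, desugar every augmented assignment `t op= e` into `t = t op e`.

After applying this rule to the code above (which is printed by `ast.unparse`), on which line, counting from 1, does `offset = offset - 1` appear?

Transformed code:
tmp = offset[18]
k = 35 - 22
if items < offset <= items:
    r = r - 21 % 13
else:
    print(15)
offset = items
k = 26 - 22
record(tmp)
tmp = 6 % 22
items = 30 - 22
if items <= 8:
    offset = (items != 2) + 10 // 36
if tmp != items > 17:
    r = r + (r - items)
else:
    offset = offset - 1

17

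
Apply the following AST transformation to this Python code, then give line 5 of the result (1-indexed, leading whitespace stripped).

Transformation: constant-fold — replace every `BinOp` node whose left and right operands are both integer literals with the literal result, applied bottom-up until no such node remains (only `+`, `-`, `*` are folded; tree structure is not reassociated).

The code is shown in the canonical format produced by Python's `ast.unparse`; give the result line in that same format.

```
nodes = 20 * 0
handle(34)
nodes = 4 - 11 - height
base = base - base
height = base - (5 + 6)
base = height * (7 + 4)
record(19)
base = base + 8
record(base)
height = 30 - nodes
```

Transformed code:
nodes = 0
handle(34)
nodes = -7 - height
base = base - base
height = base - 11
base = height * 11
record(19)
base = base + 8
record(base)
height = 30 - nodes

height = base - 11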